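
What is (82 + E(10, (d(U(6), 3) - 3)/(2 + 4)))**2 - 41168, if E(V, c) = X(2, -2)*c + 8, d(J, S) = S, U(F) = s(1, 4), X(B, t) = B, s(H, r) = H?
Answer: -33068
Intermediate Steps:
U(F) = 1
E(V, c) = 8 + 2*c (E(V, c) = 2*c + 8 = 8 + 2*c)
(82 + E(10, (d(U(6), 3) - 3)/(2 + 4)))**2 - 41168 = (82 + (8 + 2*((3 - 3)/(2 + 4))))**2 - 41168 = (82 + (8 + 2*(0/6)))**2 - 41168 = (82 + (8 + 2*(0*(1/6))))**2 - 41168 = (82 + (8 + 2*0))**2 - 41168 = (82 + (8 + 0))**2 - 41168 = (82 + 8)**2 - 41168 = 90**2 - 41168 = 8100 - 41168 = -33068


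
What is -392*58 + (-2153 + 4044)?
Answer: -20845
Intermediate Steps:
-392*58 + (-2153 + 4044) = -22736 + 1891 = -20845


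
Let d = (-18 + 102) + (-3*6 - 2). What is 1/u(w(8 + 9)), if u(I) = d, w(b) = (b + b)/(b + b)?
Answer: 1/64 ≈ 0.015625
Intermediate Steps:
w(b) = 1 (w(b) = (2*b)/((2*b)) = (2*b)*(1/(2*b)) = 1)
d = 64 (d = 84 + (-18 - 2) = 84 - 20 = 64)
u(I) = 64
1/u(w(8 + 9)) = 1/64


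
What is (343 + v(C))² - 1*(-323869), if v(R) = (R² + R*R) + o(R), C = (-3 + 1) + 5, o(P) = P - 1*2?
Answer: 454913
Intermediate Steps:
o(P) = -2 + P (o(P) = P - 2 = -2 + P)
C = 3 (C = -2 + 5 = 3)
v(R) = -2 + R + 2*R² (v(R) = (R² + R*R) + (-2 + R) = (R² + R²) + (-2 + R) = 2*R² + (-2 + R) = -2 + R + 2*R²)
(343 + v(C))² - 1*(-323869) = (343 + (-2 + 3 + 2*3²))² - 1*(-323869) = (343 + (-2 + 3 + 2*9))² + 323869 = (343 + (-2 + 3 + 18))² + 323869 = (343 + 19)² + 323869 = 362² + 323869 = 131044 + 323869 = 454913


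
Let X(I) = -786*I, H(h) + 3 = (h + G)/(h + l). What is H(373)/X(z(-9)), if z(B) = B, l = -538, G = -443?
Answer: -85/233442 ≈ -0.00036412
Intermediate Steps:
H(h) = -3 + (-443 + h)/(-538 + h) (H(h) = -3 + (h - 443)/(h - 538) = -3 + (-443 + h)/(-538 + h))
H(373)/X(z(-9)) = ((1171 - 2*373)/(-538 + 373))/((-786*(-9))) = ((1171 - 746)/(-165))/7074 = -1/165*425*(1/7074) = -85/33*1/7074 = -85/233442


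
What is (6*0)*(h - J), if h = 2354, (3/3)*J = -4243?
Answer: 0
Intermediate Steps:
J = -4243
(6*0)*(h - J) = (6*0)*(2354 - 1*(-4243)) = 0*(2354 + 4243) = 0*6597 = 0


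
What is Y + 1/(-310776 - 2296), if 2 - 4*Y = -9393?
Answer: 735327859/313072 ≈ 2348.8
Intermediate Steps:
Y = 9395/4 (Y = ½ - ¼*(-9393) = ½ + 9393/4 = 9395/4 ≈ 2348.8)
Y + 1/(-310776 - 2296) = 9395/4 + 1/(-310776 - 2296) = 9395/4 + 1/(-313072) = 9395/4 - 1/313072 = 735327859/313072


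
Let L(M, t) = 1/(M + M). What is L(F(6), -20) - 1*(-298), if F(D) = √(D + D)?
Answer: 298 + √3/12 ≈ 298.14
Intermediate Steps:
F(D) = √2*√D (F(D) = √(2*D) = √2*√D)
L(M, t) = 1/(2*M)
L(F(6), -20) - 1*(-298) = 1/(2*((√2*√6))) - 1*(-298) = 1/(2*((2*√3))) + 298 = (√3/6)/2 + 298 = √3/12 + 298 = 298 + √3/12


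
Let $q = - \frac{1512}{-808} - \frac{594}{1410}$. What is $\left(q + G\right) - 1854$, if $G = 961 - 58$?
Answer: $- \frac{22537569}{23735} \approx -949.55$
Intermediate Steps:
$G = 903$ ($G = 961 - 58 = 903$)
$q = \frac{34416}{23735}$ ($q = \left(-1512\right) \left(- \frac{1}{808}\right) - \frac{99}{235} = \frac{189}{101} - \frac{99}{235} = \frac{34416}{23735} \approx 1.45$)
$\left(q + G\right) - 1854 = \left(\frac{34416}{23735} + 903\right) - 1854 = \frac{21467121}{23735} - 1854 = - \frac{22537569}{23735}$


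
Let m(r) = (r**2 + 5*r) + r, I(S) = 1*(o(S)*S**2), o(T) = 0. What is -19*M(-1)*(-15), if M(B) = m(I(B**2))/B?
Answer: 0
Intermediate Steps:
I(S) = 0 (I(S) = 1*(0*S**2) = 1*0 = 0)
m(r) = r**2 + 6*r
M(B) = 0 (M(B) = (0*(6 + 0))/B = (0*6)/B = 0/B = 0)
-19*M(-1)*(-15) = -19*0*(-15) = 0*(-15) = 0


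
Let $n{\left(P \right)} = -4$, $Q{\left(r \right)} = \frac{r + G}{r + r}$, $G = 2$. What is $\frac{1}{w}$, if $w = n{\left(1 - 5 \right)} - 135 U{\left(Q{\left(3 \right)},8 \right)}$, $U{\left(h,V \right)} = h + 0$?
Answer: $- \frac{2}{233} \approx -0.0085837$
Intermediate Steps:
$Q{\left(r \right)} = \frac{2 + r}{2 r}$ ($Q{\left(r \right)} = \frac{r + 2}{r + r} = \frac{2 + r}{2 r}$)
$U{\left(h,V \right)} = h$
$w = - \frac{233}{2}$ ($w = -4 - 135 \frac{2 + 3}{2 \cdot 3} = -4 - 135 \cdot \frac{1}{2} \cdot \frac{1}{3} \cdot 5 = -4 - \frac{225}{2} = - \frac{233}{2} \approx -116.5$)
$\frac{1}{w} = \frac{1}{- \frac{233}{2}} = - \frac{2}{233}$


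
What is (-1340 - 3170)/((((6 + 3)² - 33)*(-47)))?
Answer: 2255/1128 ≈ 1.9991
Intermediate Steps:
(-1340 - 3170)/((((6 + 3)² - 33)*(-47))) = -4510*(-1/(47*(9² - 33))) = -4510*(-1/(47*(81 - 33))) = -4510/(48*(-47)) = -4510/(-2256) = -4510*(-1/2256) = 2255/1128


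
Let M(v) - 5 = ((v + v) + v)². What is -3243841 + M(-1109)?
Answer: 7825093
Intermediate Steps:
M(v) = 5 + 9*v² (M(v) = 5 + ((v + v) + v)² = 5 + (2*v + v)² = 5 + (3*v)² = 5 + 9*v²)
-3243841 + M(-1109) = -3243841 + (5 + 9*(-1109)²) = -3243841 + (5 + 9*1229881) = -3243841 + (5 + 11068929) = -3243841 + 11068934 = 7825093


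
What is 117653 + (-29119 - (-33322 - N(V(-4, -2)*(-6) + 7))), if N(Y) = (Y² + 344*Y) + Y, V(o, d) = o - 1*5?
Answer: 146622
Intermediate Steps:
V(o, d) = -5 + o (V(o, d) = o - 5 = -5 + o)
N(Y) = Y² + 345*Y
117653 + (-29119 - (-33322 - N(V(-4, -2)*(-6) + 7))) = 117653 + (-29119 - (-33322 - ((-5 - 4)*(-6) + 7)*(345 + ((-5 - 4)*(-6) + 7)))) = 117653 + (-29119 - (-33322 - (-9*(-6) + 7)*(345 + (-9*(-6) + 7)))) = 117653 + (-29119 - (-33322 - (54 + 7)*(345 + (54 + 7)))) = 117653 + (-29119 - (-33322 - 61*(345 + 61))) = 117653 + (-29119 - (-33322 - 61*406)) = 117653 + (-29119 - (-33322 - 1*24766)) = 117653 + (-29119 - (-33322 - 24766)) = 117653 + (-29119 - 1*(-58088)) = 117653 + (-29119 + 58088) = 117653 + 28969 = 146622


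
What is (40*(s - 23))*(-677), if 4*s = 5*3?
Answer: 521290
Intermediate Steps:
s = 15/4 (s = (5*3)/4 = (1/4)*15 = 15/4 ≈ 3.7500)
(40*(s - 23))*(-677) = (40*(15/4 - 23))*(-677) = (40*(-77/4))*(-677) = -770*(-677) = 521290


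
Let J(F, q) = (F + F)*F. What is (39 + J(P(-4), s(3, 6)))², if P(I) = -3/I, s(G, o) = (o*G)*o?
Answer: 103041/64 ≈ 1610.0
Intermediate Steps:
s(G, o) = G*o² (s(G, o) = (G*o)*o = G*o²)
J(F, q) = 2*F² (J(F, q) = (2*F)*F = 2*F²)
(39 + J(P(-4), s(3, 6)))² = (39 + 2*(-3/(-4))²)² = (39 + 2*(-3*(-¼))²)² = (39 + 2*(¾)²)² = (39 + 2*(9/16))² = (39 + 9/8)² = (321/8)² = 103041/64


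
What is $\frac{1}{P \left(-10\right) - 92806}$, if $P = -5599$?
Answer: $- \frac{1}{36816} \approx -2.7162 \cdot 10^{-5}$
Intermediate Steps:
$\frac{1}{P \left(-10\right) - 92806} = \frac{1}{\left(-5599\right) \left(-10\right) - 92806} = \frac{1}{55990 - 92806} = \frac{1}{-36816} = - \frac{1}{36816}$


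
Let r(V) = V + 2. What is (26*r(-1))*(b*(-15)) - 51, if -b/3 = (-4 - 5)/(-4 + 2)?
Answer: 5214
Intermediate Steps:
r(V) = 2 + V
b = -27/2 (b = -3*(-4 - 5)/(-4 + 2) = -(-27)/(-2) = -(-27)*(-1)/2 = -3*9/2 = -27/2 ≈ -13.500)
(26*r(-1))*(b*(-15)) - 51 = (26*(2 - 1))*(-27/2*(-15)) - 51 = (26*1)*(405/2) - 51 = 26*(405/2) - 51 = 5265 - 51 = 5214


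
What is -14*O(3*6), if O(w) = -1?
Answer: 14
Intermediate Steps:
-14*O(3*6) = -14*(-1) = 14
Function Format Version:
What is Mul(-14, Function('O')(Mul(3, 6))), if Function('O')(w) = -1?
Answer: 14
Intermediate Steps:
Mul(-14, Function('O')(Mul(3, 6))) = Mul(-14, -1) = 14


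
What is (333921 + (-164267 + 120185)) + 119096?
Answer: 408935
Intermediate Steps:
(333921 + (-164267 + 120185)) + 119096 = (333921 - 44082) + 119096 = 289839 + 119096 = 408935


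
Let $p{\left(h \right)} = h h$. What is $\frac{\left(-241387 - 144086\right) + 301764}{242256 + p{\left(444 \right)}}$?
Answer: $- \frac{27903}{146464} \approx -0.19051$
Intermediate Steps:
$p{\left(h \right)} = h^{2}$
$\frac{\left(-241387 - 144086\right) + 301764}{242256 + p{\left(444 \right)}} = \frac{\left(-241387 - 144086\right) + 301764}{242256 + 444^{2}} = \frac{-385473 + 301764}{242256 + 197136} = - \frac{83709}{439392} = \left(-83709\right) \frac{1}{439392} = - \frac{27903}{146464}$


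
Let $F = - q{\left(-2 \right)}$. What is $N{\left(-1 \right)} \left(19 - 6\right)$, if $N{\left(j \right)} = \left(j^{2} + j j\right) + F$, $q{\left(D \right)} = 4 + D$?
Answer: $0$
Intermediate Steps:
$F = -2$ ($F = - (4 - 2) = \left(-1\right) 2 = -2$)
$N{\left(j \right)} = -2 + 2 j^{2}$ ($N{\left(j \right)} = \left(j^{2} + j j\right) - 2 = \left(j^{2} + j^{2}\right) - 2 = 2 j^{2} - 2 = -2 + 2 j^{2}$)
$N{\left(-1 \right)} \left(19 - 6\right) = \left(-2 + 2 \left(-1\right)^{2}\right) \left(19 - 6\right) = \left(-2 + 2 \cdot 1\right) 13 = \left(-2 + 2\right) 13 = 0 \cdot 13 = 0$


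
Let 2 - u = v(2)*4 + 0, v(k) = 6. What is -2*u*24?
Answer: 1056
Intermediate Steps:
u = -22 (u = 2 - (6*4 + 0) = 2 - (24 + 0) = 2 - 1*24 = 2 - 24 = -22)
-2*u*24 = -2*(-22)*24 = 44*24 = 1056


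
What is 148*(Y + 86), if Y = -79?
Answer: 1036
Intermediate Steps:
148*(Y + 86) = 148*(-79 + 86) = 148*7 = 1036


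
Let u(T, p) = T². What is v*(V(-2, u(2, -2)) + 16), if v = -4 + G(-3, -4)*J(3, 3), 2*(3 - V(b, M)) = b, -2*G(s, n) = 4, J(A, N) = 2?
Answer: -160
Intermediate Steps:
G(s, n) = -2 (G(s, n) = -½*4 = -2)
V(b, M) = 3 - b/2
v = -8 (v = -4 - 2*2 = -4 - 4 = -8)
v*(V(-2, u(2, -2)) + 16) = -8*((3 - ½*(-2)) + 16) = -8*((3 + 1) + 16) = -8*(4 + 16) = -8*20 = -160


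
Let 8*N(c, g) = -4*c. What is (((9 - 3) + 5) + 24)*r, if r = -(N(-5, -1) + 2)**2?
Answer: -2835/4 ≈ -708.75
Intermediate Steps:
N(c, g) = -c/2 (N(c, g) = (-4*c)/8 = -c/2)
r = -81/4 (r = -(-1/2*(-5) + 2)**2 = -(5/2 + 2)**2 = -(9/2)**2 = -1*81/4 = -81/4 ≈ -20.250)
(((9 - 3) + 5) + 24)*r = (((9 - 3) + 5) + 24)*(-81/4) = ((6 + 5) + 24)*(-81/4) = (11 + 24)*(-81/4) = 35*(-81/4) = -2835/4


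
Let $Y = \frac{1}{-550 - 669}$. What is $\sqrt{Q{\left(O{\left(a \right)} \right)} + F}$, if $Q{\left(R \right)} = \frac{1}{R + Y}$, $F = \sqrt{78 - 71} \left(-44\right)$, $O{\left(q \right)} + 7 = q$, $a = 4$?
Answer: $\frac{\sqrt{-4459102 - 588762416 \sqrt{7}}}{3658} \approx 10.805 i$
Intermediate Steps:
$O{\left(q \right)} = -7 + q$
$Y = - \frac{1}{1219}$ ($Y = \frac{1}{-1219} = - \frac{1}{1219} \approx -0.00082034$)
$F = - 44 \sqrt{7}$ ($F = \sqrt{7} \left(-44\right) = - 44 \sqrt{7} \approx -116.41$)
$Q{\left(R \right)} = \frac{1}{- \frac{1}{1219} + R}$ ($Q{\left(R \right)} = \frac{1}{R - \frac{1}{1219}} = \frac{1}{- \frac{1}{1219} + R}$)
$\sqrt{Q{\left(O{\left(a \right)} \right)} + F} = \sqrt{\frac{1219}{-1 + 1219 \left(-7 + 4\right)} - 44 \sqrt{7}} = \sqrt{\frac{1219}{-1 + 1219 \left(-3\right)} - 44 \sqrt{7}} = \sqrt{\frac{1219}{-1 - 3657} - 44 \sqrt{7}} = \sqrt{\frac{1219}{-3658} - 44 \sqrt{7}} = \sqrt{1219 \left(- \frac{1}{3658}\right) - 44 \sqrt{7}} = \sqrt{- \frac{1219}{3658} - 44 \sqrt{7}}$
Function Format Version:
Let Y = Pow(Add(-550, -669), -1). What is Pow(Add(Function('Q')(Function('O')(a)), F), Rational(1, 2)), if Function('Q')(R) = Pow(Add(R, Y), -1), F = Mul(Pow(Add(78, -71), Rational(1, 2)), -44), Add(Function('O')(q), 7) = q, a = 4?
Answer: Mul(Rational(1, 3658), Pow(Add(-4459102, Mul(-588762416, Pow(7, Rational(1, 2)))), Rational(1, 2))) ≈ Mul(10.805, I)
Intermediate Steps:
Function('O')(q) = Add(-7, q)
Y = Rational(-1, 1219) (Y = Pow(-1219, -1) = Rational(-1, 1219) ≈ -0.00082034)
F = Mul(-44, Pow(7, Rational(1, 2))) (F = Mul(Pow(7, Rational(1, 2)), -44) = Mul(-44, Pow(7, Rational(1, 2))) ≈ -116.41)
Function('Q')(R) = Pow(Add(Rational(-1, 1219), R), -1) (Function('Q')(R) = Pow(Add(R, Rational(-1, 1219)), -1) = Pow(Add(Rational(-1, 1219), R), -1))
Pow(Add(Function('Q')(Function('O')(a)), F), Rational(1, 2)) = Pow(Add(Mul(1219, Pow(Add(-1, Mul(1219, Add(-7, 4))), -1)), Mul(-44, Pow(7, Rational(1, 2)))), Rational(1, 2)) = Pow(Add(Mul(1219, Pow(Add(-1, Mul(1219, -3)), -1)), Mul(-44, Pow(7, Rational(1, 2)))), Rational(1, 2)) = Pow(Add(Mul(1219, Pow(Add(-1, -3657), -1)), Mul(-44, Pow(7, Rational(1, 2)))), Rational(1, 2)) = Pow(Add(Mul(1219, Pow(-3658, -1)), Mul(-44, Pow(7, Rational(1, 2)))), Rational(1, 2)) = Pow(Add(Mul(1219, Rational(-1, 3658)), Mul(-44, Pow(7, Rational(1, 2)))), Rational(1, 2)) = Pow(Add(Rational(-1219, 3658), Mul(-44, Pow(7, Rational(1, 2)))), Rational(1, 2))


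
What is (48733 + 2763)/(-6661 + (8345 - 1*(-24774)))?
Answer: 25748/13229 ≈ 1.9463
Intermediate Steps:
(48733 + 2763)/(-6661 + (8345 - 1*(-24774))) = 51496/(-6661 + (8345 + 24774)) = 51496/(-6661 + 33119) = 51496/26458 = 51496*(1/26458) = 25748/13229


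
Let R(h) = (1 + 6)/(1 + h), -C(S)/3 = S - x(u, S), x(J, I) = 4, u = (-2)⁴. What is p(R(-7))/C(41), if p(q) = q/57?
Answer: 7/37962 ≈ 0.00018439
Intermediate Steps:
u = 16
C(S) = 12 - 3*S (C(S) = -3*(S - 1*4) = -3*(S - 4) = -3*(-4 + S) = 12 - 3*S)
R(h) = 7/(1 + h)
p(q) = q/57 (p(q) = q*(1/57) = q/57)
p(R(-7))/C(41) = ((7/(1 - 7))/57)/(12 - 3*41) = ((7/(-6))/57)/(12 - 123) = ((7*(-⅙))/57)/(-111) = ((1/57)*(-7/6))*(-1/111) = -7/342*(-1/111) = 7/37962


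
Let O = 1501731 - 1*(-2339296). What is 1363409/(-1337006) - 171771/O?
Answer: -5466549638669/5135476145162 ≈ -1.0645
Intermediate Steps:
O = 3841027 (O = 1501731 + 2339296 = 3841027)
1363409/(-1337006) - 171771/O = 1363409/(-1337006) - 171771/3841027 = 1363409*(-1/1337006) - 171771*1/3841027 = -1363409/1337006 - 171771/3841027 = -5466549638669/5135476145162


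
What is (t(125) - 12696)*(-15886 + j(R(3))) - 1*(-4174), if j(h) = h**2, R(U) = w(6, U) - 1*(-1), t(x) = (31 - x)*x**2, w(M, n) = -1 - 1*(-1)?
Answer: 23532773884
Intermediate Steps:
w(M, n) = 0 (w(M, n) = -1 + 1 = 0)
t(x) = x**2*(31 - x)
R(U) = 1 (R(U) = 0 - 1*(-1) = 0 + 1 = 1)
(t(125) - 12696)*(-15886 + j(R(3))) - 1*(-4174) = (125**2*(31 - 1*125) - 12696)*(-15886 + 1**2) - 1*(-4174) = (15625*(31 - 125) - 12696)*(-15886 + 1) + 4174 = (15625*(-94) - 12696)*(-15885) + 4174 = (-1468750 - 12696)*(-15885) + 4174 = -1481446*(-15885) + 4174 = 23532769710 + 4174 = 23532773884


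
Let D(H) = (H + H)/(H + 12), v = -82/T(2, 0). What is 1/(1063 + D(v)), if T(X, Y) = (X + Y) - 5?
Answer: 59/62799 ≈ 0.00093951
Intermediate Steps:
T(X, Y) = -5 + X + Y
v = 82/3 (v = -82/(-5 + 2 + 0) = -82/(-3) = -82*(-⅓) = 82/3 ≈ 27.333)
D(H) = 2*H/(12 + H) (D(H) = (2*H)/(12 + H) = 2*H/(12 + H))
1/(1063 + D(v)) = 1/(1063 + 2*(82/3)/(12 + 82/3)) = 1/(1063 + 2*(82/3)/(118/3)) = 1/(1063 + 2*(82/3)*(3/118)) = 1/(1063 + 82/59) = 1/(62799/59) = 59/62799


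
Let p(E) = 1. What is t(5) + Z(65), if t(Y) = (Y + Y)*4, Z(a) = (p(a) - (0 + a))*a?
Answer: -4120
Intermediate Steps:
Z(a) = a*(1 - a) (Z(a) = (1 - (0 + a))*a = (1 - a)*a = a*(1 - a))
t(Y) = 8*Y (t(Y) = (2*Y)*4 = 8*Y)
t(5) + Z(65) = 8*5 + 65*(1 - 1*65) = 40 + 65*(1 - 65) = 40 + 65*(-64) = 40 - 4160 = -4120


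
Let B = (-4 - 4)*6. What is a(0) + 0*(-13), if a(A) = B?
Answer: -48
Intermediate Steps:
B = -48 (B = -8*6 = -48)
a(A) = -48
a(0) + 0*(-13) = -48 + 0*(-13) = -48 + 0 = -48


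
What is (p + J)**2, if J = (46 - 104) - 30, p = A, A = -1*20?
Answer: 11664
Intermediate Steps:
A = -20
p = -20
J = -88 (J = -58 - 30 = -88)
(p + J)**2 = (-20 - 88)**2 = (-108)**2 = 11664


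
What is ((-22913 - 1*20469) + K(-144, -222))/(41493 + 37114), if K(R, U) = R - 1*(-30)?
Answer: -43496/78607 ≈ -0.55334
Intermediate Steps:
K(R, U) = 30 + R (K(R, U) = R + 30 = 30 + R)
((-22913 - 1*20469) + K(-144, -222))/(41493 + 37114) = ((-22913 - 1*20469) + (30 - 144))/(41493 + 37114) = ((-22913 - 20469) - 114)/78607 = (-43382 - 114)*(1/78607) = -43496*1/78607 = -43496/78607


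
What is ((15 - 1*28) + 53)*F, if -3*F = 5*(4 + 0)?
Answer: -800/3 ≈ -266.67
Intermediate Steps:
F = -20/3 (F = -5*(4 + 0)/3 = -5*4/3 = -⅓*20 = -20/3 ≈ -6.6667)
((15 - 1*28) + 53)*F = ((15 - 1*28) + 53)*(-20/3) = ((15 - 28) + 53)*(-20/3) = (-13 + 53)*(-20/3) = 40*(-20/3) = -800/3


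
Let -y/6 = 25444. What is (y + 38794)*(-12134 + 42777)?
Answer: -3489318410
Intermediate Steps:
y = -152664 (y = -6*25444 = -152664)
(y + 38794)*(-12134 + 42777) = (-152664 + 38794)*(-12134 + 42777) = -113870*30643 = -3489318410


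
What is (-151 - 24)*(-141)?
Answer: 24675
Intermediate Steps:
(-151 - 24)*(-141) = -175*(-141) = 24675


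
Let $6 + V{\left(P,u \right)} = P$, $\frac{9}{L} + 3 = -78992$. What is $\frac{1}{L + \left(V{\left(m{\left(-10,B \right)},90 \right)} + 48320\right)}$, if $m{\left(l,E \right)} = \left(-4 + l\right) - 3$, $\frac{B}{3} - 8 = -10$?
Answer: $\frac{78995}{3815221506} \approx 2.0705 \cdot 10^{-5}$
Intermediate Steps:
$L = - \frac{9}{78995}$ ($L = \frac{9}{-3 - 78992} = \frac{9}{-78995} = 9 \left(- \frac{1}{78995}\right) = - \frac{9}{78995} \approx -0.00011393$)
$B = -6$ ($B = 24 + 3 \left(-10\right) = 24 - 30 = -6$)
$m{\left(l,E \right)} = -7 + l$
$V{\left(P,u \right)} = -6 + P$
$\frac{1}{L + \left(V{\left(m{\left(-10,B \right)},90 \right)} + 48320\right)} = \frac{1}{- \frac{9}{78995} + \left(\left(-6 - 17\right) + 48320\right)} = \frac{1}{- \frac{9}{78995} + \left(-23 + 48320\right)} = \frac{1}{- \frac{9}{78995} + 48297} = \frac{1}{\frac{3815221506}{78995}} = \frac{78995}{3815221506}$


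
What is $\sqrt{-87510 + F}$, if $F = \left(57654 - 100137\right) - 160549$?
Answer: $i \sqrt{290542} \approx 539.02 i$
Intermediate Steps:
$F = -203032$ ($F = -42483 - 160549 = -203032$)
$\sqrt{-87510 + F} = \sqrt{-87510 - 203032} = \sqrt{-290542} = i \sqrt{290542}$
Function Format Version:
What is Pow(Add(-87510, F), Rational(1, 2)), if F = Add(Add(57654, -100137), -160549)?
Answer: Mul(I, Pow(290542, Rational(1, 2))) ≈ Mul(539.02, I)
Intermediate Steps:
F = -203032 (F = Add(-42483, -160549) = -203032)
Pow(Add(-87510, F), Rational(1, 2)) = Pow(Add(-87510, -203032), Rational(1, 2)) = Pow(-290542, Rational(1, 2)) = Mul(I, Pow(290542, Rational(1, 2)))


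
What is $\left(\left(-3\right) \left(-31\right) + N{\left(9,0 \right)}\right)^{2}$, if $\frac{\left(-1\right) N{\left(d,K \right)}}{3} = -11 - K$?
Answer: $15876$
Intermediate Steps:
$N{\left(d,K \right)} = 33 + 3 K$ ($N{\left(d,K \right)} = - 3 \left(-11 - K\right) = 33 + 3 K$)
$\left(\left(-3\right) \left(-31\right) + N{\left(9,0 \right)}\right)^{2} = \left(\left(-3\right) \left(-31\right) + \left(33 + 3 \cdot 0\right)\right)^{2} = \left(93 + \left(33 + 0\right)\right)^{2} = \left(93 + 33\right)^{2} = 126^{2} = 15876$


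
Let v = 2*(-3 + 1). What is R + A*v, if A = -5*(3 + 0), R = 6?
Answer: 66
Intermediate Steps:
A = -15 (A = -5*3 = -15)
v = -4 (v = 2*(-2) = -4)
R + A*v = 6 - 15*(-4) = 6 + 60 = 66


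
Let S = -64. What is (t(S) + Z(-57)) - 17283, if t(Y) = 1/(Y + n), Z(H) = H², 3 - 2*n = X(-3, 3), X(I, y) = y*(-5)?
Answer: -771871/55 ≈ -14034.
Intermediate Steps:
X(I, y) = -5*y
n = 9 (n = 3/2 - (-5)*3/2 = 3/2 - ½*(-15) = 3/2 + 15/2 = 9)
t(Y) = 1/(9 + Y) (t(Y) = 1/(Y + 9) = 1/(9 + Y))
(t(S) + Z(-57)) - 17283 = (1/(9 - 64) + (-57)²) - 17283 = (1/(-55) + 3249) - 17283 = (-1/55 + 3249) - 17283 = 178694/55 - 17283 = -771871/55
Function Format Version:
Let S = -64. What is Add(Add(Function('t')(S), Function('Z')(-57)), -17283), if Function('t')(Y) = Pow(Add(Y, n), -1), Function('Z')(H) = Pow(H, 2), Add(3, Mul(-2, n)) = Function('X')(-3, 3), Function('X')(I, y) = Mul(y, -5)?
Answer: Rational(-771871, 55) ≈ -14034.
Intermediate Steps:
Function('X')(I, y) = Mul(-5, y)
n = 9 (n = Add(Rational(3, 2), Mul(Rational(-1, 2), Mul(-5, 3))) = Add(Rational(3, 2), Mul(Rational(-1, 2), -15)) = Add(Rational(3, 2), Rational(15, 2)) = 9)
Function('t')(Y) = Pow(Add(9, Y), -1) (Function('t')(Y) = Pow(Add(Y, 9), -1) = Pow(Add(9, Y), -1))
Add(Add(Function('t')(S), Function('Z')(-57)), -17283) = Add(Add(Pow(Add(9, -64), -1), Pow(-57, 2)), -17283) = Add(Add(Pow(-55, -1), 3249), -17283) = Add(Add(Rational(-1, 55), 3249), -17283) = Add(Rational(178694, 55), -17283) = Rational(-771871, 55)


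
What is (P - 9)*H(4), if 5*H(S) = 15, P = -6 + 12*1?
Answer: -9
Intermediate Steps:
P = 6 (P = -6 + 12 = 6)
H(S) = 3 (H(S) = (1/5)*15 = 3)
(P - 9)*H(4) = (6 - 9)*3 = -3*3 = -9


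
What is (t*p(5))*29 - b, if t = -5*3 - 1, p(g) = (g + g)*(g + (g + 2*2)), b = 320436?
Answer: -385396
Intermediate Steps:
p(g) = 2*g*(4 + 2*g) (p(g) = (2*g)*(g + (g + 4)) = (2*g)*(g + (4 + g)) = (2*g)*(4 + 2*g) = 2*g*(4 + 2*g))
t = -16 (t = -15 - 1 = -16)
(t*p(5))*29 - b = -64*5*(2 + 5)*29 - 1*320436 = -64*5*7*29 - 320436 = -16*140*29 - 320436 = -2240*29 - 320436 = -64960 - 320436 = -385396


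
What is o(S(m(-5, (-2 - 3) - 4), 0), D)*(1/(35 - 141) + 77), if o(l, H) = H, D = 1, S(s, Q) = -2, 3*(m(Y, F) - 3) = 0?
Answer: 8161/106 ≈ 76.991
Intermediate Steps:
m(Y, F) = 3 (m(Y, F) = 3 + (⅓)*0 = 3 + 0 = 3)
o(S(m(-5, (-2 - 3) - 4), 0), D)*(1/(35 - 141) + 77) = 1*(1/(35 - 141) + 77) = 1*(1/(-106) + 77) = 1*(-1/106 + 77) = 1*(8161/106) = 8161/106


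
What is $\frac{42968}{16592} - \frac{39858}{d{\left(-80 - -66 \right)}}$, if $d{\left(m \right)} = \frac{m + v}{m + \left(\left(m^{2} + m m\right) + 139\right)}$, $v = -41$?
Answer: $\frac{3885304979}{10370} \approx 3.7467 \cdot 10^{5}$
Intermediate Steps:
$d{\left(m \right)} = \frac{-41 + m}{139 + m + 2 m^{2}}$ ($d{\left(m \right)} = \frac{m - 41}{m + \left(\left(m^{2} + m m\right) + 139\right)} = \frac{-41 + m}{m + \left(\left(m^{2} + m^{2}\right) + 139\right)} = \frac{-41 + m}{m + \left(2 m^{2} + 139\right)} = \frac{-41 + m}{m + \left(139 + 2 m^{2}\right)} = \frac{-41 + m}{139 + m + 2 m^{2}}$)
$\frac{42968}{16592} - \frac{39858}{d{\left(-80 - -66 \right)}} = \frac{42968}{16592} - \frac{39858}{\frac{1}{139 - 14 + 2 \left(-80 - -66\right)^{2}} \left(-41 - 14\right)} = 42968 \cdot \frac{1}{16592} - \frac{39858}{\frac{1}{139 + \left(-80 + 66\right) + 2 \left(-80 + 66\right)^{2}} \left(-41 + \left(-80 + 66\right)\right)} = \frac{5371}{2074} - \frac{39858}{\frac{1}{139 - 14 + 2 \left(-14\right)^{2}} \left(-41 - 14\right)} = \frac{5371}{2074} - \frac{39858}{\frac{1}{139 - 14 + 2 \cdot 196} \left(-55\right)} = \frac{5371}{2074} - \frac{39858}{\frac{1}{139 - 14 + 392} \left(-55\right)} = \frac{5371}{2074} - \frac{39858}{\frac{1}{517} \left(-55\right)} = \frac{5371}{2074} - \frac{39858}{- \frac{5}{47}} = \frac{5371}{2074} - - \frac{1873326}{5} = \frac{5371}{2074} + \frac{1873326}{5} = \frac{3885304979}{10370}$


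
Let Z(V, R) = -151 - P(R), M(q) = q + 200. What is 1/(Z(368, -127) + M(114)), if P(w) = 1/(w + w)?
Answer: 254/41403 ≈ 0.0061348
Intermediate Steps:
P(w) = 1/(2*w)
M(q) = 200 + q
Z(V, R) = -151 - 1/(2*R)
1/(Z(368, -127) + M(114)) = 1/((-151 - ½/(-127)) + (200 + 114)) = 1/((-151 - ½*(-1/127)) + 314) = 1/((-151 + 1/254) + 314) = 1/(-38353/254 + 314) = 1/(41403/254) = 254/41403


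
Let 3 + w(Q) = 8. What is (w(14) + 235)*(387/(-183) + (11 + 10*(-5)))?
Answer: -601920/61 ≈ -9867.5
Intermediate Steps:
w(Q) = 5 (w(Q) = -3 + 8 = 5)
(w(14) + 235)*(387/(-183) + (11 + 10*(-5))) = (5 + 235)*(387/(-183) + (11 + 10*(-5))) = 240*(387*(-1/183) + (11 - 50)) = 240*(-129/61 - 39) = 240*(-2508/61) = -601920/61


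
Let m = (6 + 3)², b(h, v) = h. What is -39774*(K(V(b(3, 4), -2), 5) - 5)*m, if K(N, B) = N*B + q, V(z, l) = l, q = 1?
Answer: 45103716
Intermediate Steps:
m = 81 (m = 9² = 81)
K(N, B) = 1 + B*N (K(N, B) = N*B + 1 = B*N + 1 = 1 + B*N)
-39774*(K(V(b(3, 4), -2), 5) - 5)*m = -39774*((1 + 5*(-2)) - 5)*81 = -39774*((1 - 10) - 5)*81 = -39774*(-9 - 5)*81 = -(-556836)*81 = -39774*(-1134) = 45103716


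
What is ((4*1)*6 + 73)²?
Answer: 9409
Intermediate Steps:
((4*1)*6 + 73)² = (4*6 + 73)² = (24 + 73)² = 97² = 9409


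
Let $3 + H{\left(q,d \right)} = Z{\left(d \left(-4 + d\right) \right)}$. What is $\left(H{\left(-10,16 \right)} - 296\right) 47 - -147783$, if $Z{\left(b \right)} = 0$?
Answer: $133730$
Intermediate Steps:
$H{\left(q,d \right)} = -3$ ($H{\left(q,d \right)} = -3 + 0 = -3$)
$\left(H{\left(-10,16 \right)} - 296\right) 47 - -147783 = \left(-3 - 296\right) 47 - -147783 = \left(-299\right) 47 + 147783 = -14053 + 147783 = 133730$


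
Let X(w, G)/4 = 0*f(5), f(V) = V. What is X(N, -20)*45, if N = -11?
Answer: 0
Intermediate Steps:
X(w, G) = 0 (X(w, G) = 4*(0*5) = 4*0 = 0)
X(N, -20)*45 = 0*45 = 0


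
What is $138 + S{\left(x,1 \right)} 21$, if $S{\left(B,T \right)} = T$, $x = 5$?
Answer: $159$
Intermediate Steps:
$138 + S{\left(x,1 \right)} 21 = 138 + 1 \cdot 21 = 138 + 21 = 159$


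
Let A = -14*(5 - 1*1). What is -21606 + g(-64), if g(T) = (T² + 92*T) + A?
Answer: -23454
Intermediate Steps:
A = -56 (A = -14*(5 - 1) = -14*4 = -56)
g(T) = -56 + T² + 92*T (g(T) = (T² + 92*T) - 56 = -56 + T² + 92*T)
-21606 + g(-64) = -21606 + (-56 + (-64)² + 92*(-64)) = -21606 + (-56 + 4096 - 5888) = -21606 - 1848 = -23454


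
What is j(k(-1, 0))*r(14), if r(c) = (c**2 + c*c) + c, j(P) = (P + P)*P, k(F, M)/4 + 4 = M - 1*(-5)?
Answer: 12992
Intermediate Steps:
k(F, M) = 4 + 4*M (k(F, M) = -16 + 4*(M - 1*(-5)) = -16 + 4*(M + 5) = -16 + 4*(5 + M) = -16 + (20 + 4*M) = 4 + 4*M)
j(P) = 2*P**2 (j(P) = (2*P)*P = 2*P**2)
r(c) = c + 2*c**2 (r(c) = (c**2 + c**2) + c = 2*c**2 + c = c + 2*c**2)
j(k(-1, 0))*r(14) = (2*(4 + 4*0)**2)*(14*(1 + 2*14)) = (2*(4 + 0)**2)*(14*(1 + 28)) = (2*4**2)*(14*29) = (2*16)*406 = 32*406 = 12992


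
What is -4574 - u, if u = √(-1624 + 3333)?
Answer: -4574 - √1709 ≈ -4615.3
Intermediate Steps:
u = √1709 ≈ 41.340
-4574 - u = -4574 - √1709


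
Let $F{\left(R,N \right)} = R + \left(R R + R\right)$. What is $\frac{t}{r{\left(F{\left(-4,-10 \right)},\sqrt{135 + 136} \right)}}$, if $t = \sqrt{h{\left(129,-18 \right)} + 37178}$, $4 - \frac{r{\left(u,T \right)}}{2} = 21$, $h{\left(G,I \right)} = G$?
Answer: $- \frac{\sqrt{37307}}{34} \approx -5.6809$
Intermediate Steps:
$F{\left(R,N \right)} = R^{2} + 2 R$ ($F{\left(R,N \right)} = R + \left(R^{2} + R\right) = R + \left(R + R^{2}\right) = R^{2} + 2 R$)
$r{\left(u,T \right)} = -34$ ($r{\left(u,T \right)} = 8 - 42 = -34$)
$t = \sqrt{37307}$ ($t = \sqrt{129 + 37178} = \sqrt{37307} \approx 193.15$)
$\frac{t}{r{\left(F{\left(-4,-10 \right)},\sqrt{135 + 136} \right)}} = \frac{\sqrt{37307}}{-34} = \sqrt{37307} \left(- \frac{1}{34}\right) = - \frac{\sqrt{37307}}{34}$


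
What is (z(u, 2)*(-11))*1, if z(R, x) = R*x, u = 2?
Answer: -44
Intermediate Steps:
(z(u, 2)*(-11))*1 = ((2*2)*(-11))*1 = (4*(-11))*1 = -44*1 = -44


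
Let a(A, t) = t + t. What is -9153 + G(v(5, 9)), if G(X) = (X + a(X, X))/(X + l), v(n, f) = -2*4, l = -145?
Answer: -466795/51 ≈ -9152.8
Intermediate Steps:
a(A, t) = 2*t
v(n, f) = -8
G(X) = 3*X/(-145 + X) (G(X) = (X + 2*X)/(X - 145) = (3*X)/(-145 + X) = 3*X/(-145 + X))
-9153 + G(v(5, 9)) = -9153 + 3*(-8)/(-145 - 8) = -9153 + 3*(-8)/(-153) = -9153 + 3*(-8)*(-1/153) = -9153 + 8/51 = -466795/51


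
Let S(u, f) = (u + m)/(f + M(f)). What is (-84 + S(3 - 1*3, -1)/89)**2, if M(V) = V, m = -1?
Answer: 223532401/31684 ≈ 7055.1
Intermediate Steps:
S(u, f) = (-1 + u)/(2*f) (S(u, f) = (u - 1)/(f + f) = (-1 + u)/((2*f)) = (-1 + u)*(1/(2*f)) = (-1 + u)/(2*f))
(-84 + S(3 - 1*3, -1)/89)**2 = (-84 + ((1/2)*(-1 + (3 - 1*3))/(-1))/89)**2 = (-84 + ((1/2)*(-1)*(-1 + (3 - 3)))*(1/89))**2 = (-84 + ((1/2)*(-1)*(-1 + 0))*(1/89))**2 = (-84 + ((1/2)*(-1)*(-1))*(1/89))**2 = (-84 + (1/2)*(1/89))**2 = (-84 + 1/178)**2 = (-14951/178)**2 = 223532401/31684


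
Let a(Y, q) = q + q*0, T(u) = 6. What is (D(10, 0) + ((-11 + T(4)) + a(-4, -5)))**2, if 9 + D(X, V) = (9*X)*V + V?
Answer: 361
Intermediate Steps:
a(Y, q) = q (a(Y, q) = q + 0 = q)
D(X, V) = -9 + V + 9*V*X (D(X, V) = -9 + ((9*X)*V + V) = -9 + (9*V*X + V) = -9 + (V + 9*V*X) = -9 + V + 9*V*X)
(D(10, 0) + ((-11 + T(4)) + a(-4, -5)))**2 = ((-9 + 0 + 9*0*10) + ((-11 + 6) - 5))**2 = ((-9 + 0 + 0) + (-5 - 5))**2 = (-9 - 10)**2 = (-19)**2 = 361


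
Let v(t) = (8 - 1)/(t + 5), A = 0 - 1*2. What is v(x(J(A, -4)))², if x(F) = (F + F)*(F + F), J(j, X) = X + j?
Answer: 49/22201 ≈ 0.0022071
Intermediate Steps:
A = -2 (A = 0 - 2 = -2)
x(F) = 4*F² (x(F) = (2*F)*(2*F) = 4*F²)
v(t) = 7/(5 + t)
v(x(J(A, -4)))² = (7/(5 + 4*(-4 - 2)²))² = (7/(5 + 4*(-6)²))² = (7/(5 + 4*36))² = (7/(5 + 144))² = (7/149)² = 49/22201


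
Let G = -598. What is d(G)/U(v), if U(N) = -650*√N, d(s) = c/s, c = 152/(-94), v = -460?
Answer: 19*I*√115/1050461750 ≈ 1.9396e-7*I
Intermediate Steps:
c = -76/47 (c = 152*(-1/94) = -76/47 ≈ -1.6170)
d(s) = -76/(47*s)
d(G)/U(v) = (-76/47/(-598))/((-1300*I*√115)) = (-76/47*(-1/598))/((-1300*I*√115)) = 38/(14053*((-1300*I*√115))) = 38*(I*√115/149500)/14053 = 19*I*√115/1050461750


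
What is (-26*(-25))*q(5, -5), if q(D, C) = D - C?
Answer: 6500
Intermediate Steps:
(-26*(-25))*q(5, -5) = (-26*(-25))*(5 - 1*(-5)) = 650*(5 + 5) = 650*10 = 6500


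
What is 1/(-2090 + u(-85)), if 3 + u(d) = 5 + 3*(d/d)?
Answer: -1/2085 ≈ -0.00047962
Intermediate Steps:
u(d) = 5 (u(d) = -3 + (5 + 3*(d/d)) = -3 + (5 + 3*1) = -3 + (5 + 3) = -3 + 8 = 5)
1/(-2090 + u(-85)) = 1/(-2090 + 5) = 1/(-2085) = -1/2085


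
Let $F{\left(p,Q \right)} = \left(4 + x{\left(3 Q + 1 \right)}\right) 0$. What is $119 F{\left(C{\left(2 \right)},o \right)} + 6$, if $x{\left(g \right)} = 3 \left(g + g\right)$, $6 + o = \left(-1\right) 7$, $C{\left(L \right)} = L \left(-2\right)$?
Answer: $6$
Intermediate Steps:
$C{\left(L \right)} = - 2 L$
$o = -13$ ($o = -6 - 7 = -13$)
$x{\left(g \right)} = 6 g$ ($x{\left(g \right)} = 3 \cdot 2 g = 6 g$)
$F{\left(p,Q \right)} = 0$ ($F{\left(p,Q \right)} = \left(4 + 6 \left(3 Q + 1\right)\right) 0 = \left(4 + 6 \left(1 + 3 Q\right)\right) 0 = \left(4 + \left(6 + 18 Q\right)\right) 0 = \left(10 + 18 Q\right) 0 = 0$)
$119 F{\left(C{\left(2 \right)},o \right)} + 6 = 119 \cdot 0 + 6 = 0 + 6 = 6$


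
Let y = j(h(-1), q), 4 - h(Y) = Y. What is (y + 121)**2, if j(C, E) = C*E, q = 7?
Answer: 24336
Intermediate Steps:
h(Y) = 4 - Y
y = 35 (y = (4 - 1*(-1))*7 = (4 + 1)*7 = 5*7 = 35)
(y + 121)**2 = (35 + 121)**2 = 156**2 = 24336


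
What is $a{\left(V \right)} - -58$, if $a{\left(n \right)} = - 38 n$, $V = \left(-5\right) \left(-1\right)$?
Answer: $-132$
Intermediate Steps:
$V = 5$
$a{\left(V \right)} - -58 = \left(-38\right) 5 - -58 = -190 + 58 = -132$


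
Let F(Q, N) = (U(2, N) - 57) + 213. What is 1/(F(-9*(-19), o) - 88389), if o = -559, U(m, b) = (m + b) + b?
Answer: -1/89349 ≈ -1.1192e-5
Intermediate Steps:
U(m, b) = m + 2*b (U(m, b) = (b + m) + b = m + 2*b)
F(Q, N) = 158 + 2*N (F(Q, N) = ((2 + 2*N) - 57) + 213 = (-55 + 2*N) + 213 = 158 + 2*N)
1/(F(-9*(-19), o) - 88389) = 1/((158 + 2*(-559)) - 88389) = 1/((158 - 1118) - 88389) = 1/(-960 - 88389) = 1/(-89349) = -1/89349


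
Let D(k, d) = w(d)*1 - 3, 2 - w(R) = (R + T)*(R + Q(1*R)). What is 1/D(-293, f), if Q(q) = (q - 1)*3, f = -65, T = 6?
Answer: -1/15518 ≈ -6.4441e-5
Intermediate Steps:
Q(q) = -3 + 3*q (Q(q) = (-1 + q)*3 = -3 + 3*q)
w(R) = 2 - (-3 + 4*R)*(6 + R) (w(R) = 2 - (R + 6)*(R + (-3 + 3*(1*R))) = 2 - (6 + R)*(R + (-3 + 3*R)) = 2 - (6 + R)*(-3 + 4*R) = 2 - (-3 + 4*R)*(6 + R))
D(k, d) = 17 - 21*d - 4*d² (D(k, d) = (20 - 21*d - 4*d²)*1 - 3 = (20 - 21*d - 4*d²) - 3 = 17 - 21*d - 4*d²)
1/D(-293, f) = 1/(17 - 21*(-65) - 4*(-65)²) = 1/(17 + 1365 - 4*4225) = 1/(17 + 1365 - 16900) = 1/(-15518) = -1/15518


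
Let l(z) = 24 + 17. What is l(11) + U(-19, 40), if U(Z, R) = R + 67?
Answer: 148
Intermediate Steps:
U(Z, R) = 67 + R
l(z) = 41
l(11) + U(-19, 40) = 41 + (67 + 40) = 41 + 107 = 148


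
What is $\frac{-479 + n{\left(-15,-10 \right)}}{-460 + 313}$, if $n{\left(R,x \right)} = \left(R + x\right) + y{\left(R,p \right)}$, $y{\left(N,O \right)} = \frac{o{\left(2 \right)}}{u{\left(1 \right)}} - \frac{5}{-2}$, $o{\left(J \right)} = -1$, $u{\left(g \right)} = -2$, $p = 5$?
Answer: $\frac{167}{49} \approx 3.4082$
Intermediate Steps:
$y{\left(N,O \right)} = 3$ ($y{\left(N,O \right)} = - \frac{1}{-2} - \frac{5}{-2} = \left(-1\right) \left(- \frac{1}{2}\right) - - \frac{5}{2} = \frac{1}{2} + \frac{5}{2} = 3$)
$n{\left(R,x \right)} = 3 + R + x$ ($n{\left(R,x \right)} = \left(R + x\right) + 3 = 3 + R + x$)
$\frac{-479 + n{\left(-15,-10 \right)}}{-460 + 313} = \frac{-479 - 22}{-460 + 313} = \frac{-479 - 22}{-147} = \left(-501\right) \left(- \frac{1}{147}\right) = \frac{167}{49}$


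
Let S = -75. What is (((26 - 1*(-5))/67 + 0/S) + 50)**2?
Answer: 11431161/4489 ≈ 2546.5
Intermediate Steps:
(((26 - 1*(-5))/67 + 0/S) + 50)**2 = (((26 - 1*(-5))/67 + 0/(-75)) + 50)**2 = (((26 + 5)*(1/67) + 0*(-1/75)) + 50)**2 = ((31*(1/67) + 0) + 50)**2 = ((31/67 + 0) + 50)**2 = (31/67 + 50)**2 = (3381/67)**2 = 11431161/4489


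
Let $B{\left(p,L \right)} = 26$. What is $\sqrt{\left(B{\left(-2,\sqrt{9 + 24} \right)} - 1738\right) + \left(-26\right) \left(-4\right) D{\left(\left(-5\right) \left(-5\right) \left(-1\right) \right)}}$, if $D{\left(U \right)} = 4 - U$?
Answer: $2 \sqrt{326} \approx 36.111$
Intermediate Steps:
$\sqrt{\left(B{\left(-2,\sqrt{9 + 24} \right)} - 1738\right) + \left(-26\right) \left(-4\right) D{\left(\left(-5\right) \left(-5\right) \left(-1\right) \right)}} = \sqrt{\left(26 - 1738\right) + \left(-26\right) \left(-4\right) \left(4 - \left(-5\right) \left(-5\right) \left(-1\right)\right)} = \sqrt{-1712 + 104 \left(4 - 25 \left(-1\right)\right)} = \sqrt{-1712 + 104 \left(4 - -25\right)} = \sqrt{-1712 + 104 \left(4 + 25\right)} = \sqrt{-1712 + 104 \cdot 29} = \sqrt{-1712 + 3016} = \sqrt{1304} = 2 \sqrt{326}$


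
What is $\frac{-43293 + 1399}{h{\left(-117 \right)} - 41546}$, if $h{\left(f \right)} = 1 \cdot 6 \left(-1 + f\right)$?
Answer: $\frac{20947}{21127} \approx 0.99148$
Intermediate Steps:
$h{\left(f \right)} = -6 + 6 f$ ($h{\left(f \right)} = 6 \left(-1 + f\right) = -6 + 6 f$)
$\frac{-43293 + 1399}{h{\left(-117 \right)} - 41546} = \frac{-43293 + 1399}{\left(-6 + 6 \left(-117\right)\right) - 41546} = - \frac{41894}{\left(-6 - 702\right) - 41546} = - \frac{41894}{-708 - 41546} = - \frac{41894}{-42254} = \left(-41894\right) \left(- \frac{1}{42254}\right) = \frac{20947}{21127}$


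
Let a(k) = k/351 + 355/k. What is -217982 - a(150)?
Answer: -255042209/1170 ≈ -2.1798e+5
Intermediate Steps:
a(k) = 355/k + k/351 (a(k) = k*(1/351) + 355/k = k/351 + 355/k = 355/k + k/351)
-217982 - a(150) = -217982 - (355/150 + (1/351)*150) = -217982 - (355*(1/150) + 50/117) = -217982 - (71/30 + 50/117) = -217982 - 1*3269/1170 = -217982 - 3269/1170 = -255042209/1170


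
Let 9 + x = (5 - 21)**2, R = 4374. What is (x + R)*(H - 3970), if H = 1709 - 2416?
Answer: -21612417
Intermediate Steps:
H = -707
x = 247 (x = -9 + (5 - 21)**2 = -9 + (-16)**2 = -9 + 256 = 247)
(x + R)*(H - 3970) = (247 + 4374)*(-707 - 3970) = 4621*(-4677) = -21612417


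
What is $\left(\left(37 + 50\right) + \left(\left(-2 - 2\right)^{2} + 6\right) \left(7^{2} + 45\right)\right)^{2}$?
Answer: $4644025$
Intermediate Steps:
$\left(\left(37 + 50\right) + \left(\left(-2 - 2\right)^{2} + 6\right) \left(7^{2} + 45\right)\right)^{2} = \left(87 + \left(\left(-4\right)^{2} + 6\right) \left(49 + 45\right)\right)^{2} = \left(87 + \left(16 + 6\right) 94\right)^{2} = \left(87 + 22 \cdot 94\right)^{2} = \left(87 + 2068\right)^{2} = 2155^{2} = 4644025$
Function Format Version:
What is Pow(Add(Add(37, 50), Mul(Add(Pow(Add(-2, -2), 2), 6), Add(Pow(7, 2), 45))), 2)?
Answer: 4644025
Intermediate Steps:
Pow(Add(Add(37, 50), Mul(Add(Pow(Add(-2, -2), 2), 6), Add(Pow(7, 2), 45))), 2) = Pow(Add(87, Mul(Add(Pow(-4, 2), 6), Add(49, 45))), 2) = Pow(Add(87, Mul(Add(16, 6), 94)), 2) = Pow(Add(87, Mul(22, 94)), 2) = Pow(Add(87, 2068), 2) = Pow(2155, 2) = 4644025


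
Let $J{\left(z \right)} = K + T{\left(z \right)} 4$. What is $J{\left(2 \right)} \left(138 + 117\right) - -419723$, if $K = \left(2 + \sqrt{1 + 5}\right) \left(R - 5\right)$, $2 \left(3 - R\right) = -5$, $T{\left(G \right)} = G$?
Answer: $422018 + \frac{255 \sqrt{6}}{2} \approx 4.2233 \cdot 10^{5}$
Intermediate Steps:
$R = \frac{11}{2}$ ($R = 3 - - \frac{5}{2} = 3 + \frac{5}{2} = \frac{11}{2} \approx 5.5$)
$K = 1 + \frac{\sqrt{6}}{2}$ ($K = \left(2 + \sqrt{1 + 5}\right) \left(\frac{11}{2} - 5\right) = \left(2 + \sqrt{6}\right) \frac{1}{2} = 1 + \frac{\sqrt{6}}{2} \approx 2.2247$)
$J{\left(z \right)} = 1 + \frac{\sqrt{6}}{2} + 4 z$ ($J{\left(z \right)} = \left(1 + \frac{\sqrt{6}}{2}\right) + z 4 = \left(1 + \frac{\sqrt{6}}{2}\right) + 4 z = 1 + \frac{\sqrt{6}}{2} + 4 z$)
$J{\left(2 \right)} \left(138 + 117\right) - -419723 = \left(1 + \frac{\sqrt{6}}{2} + 4 \cdot 2\right) \left(138 + 117\right) - -419723 = \left(1 + \frac{\sqrt{6}}{2} + 8\right) 255 + 419723 = \left(9 + \frac{\sqrt{6}}{2}\right) 255 + 419723 = \left(2295 + \frac{255 \sqrt{6}}{2}\right) + 419723 = 422018 + \frac{255 \sqrt{6}}{2}$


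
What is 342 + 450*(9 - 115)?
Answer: -47358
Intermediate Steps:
342 + 450*(9 - 115) = 342 + 450*(-106) = 342 - 47700 = -47358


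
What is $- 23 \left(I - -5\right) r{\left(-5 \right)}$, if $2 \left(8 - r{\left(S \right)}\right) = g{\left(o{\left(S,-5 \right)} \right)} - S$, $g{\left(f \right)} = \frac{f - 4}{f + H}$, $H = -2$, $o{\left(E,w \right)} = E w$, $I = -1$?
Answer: $-464$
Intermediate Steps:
$g{\left(f \right)} = \frac{-4 + f}{-2 + f}$ ($g{\left(f \right)} = \frac{f - 4}{f - 2} = \frac{-4 + f}{-2 + f}$)
$r{\left(S \right)} = 8 + \frac{S}{2} - \frac{-4 - 5 S}{2 \left(-2 - 5 S\right)}$ ($r{\left(S \right)} = 8 - \frac{\frac{-4 + S \left(-5\right)}{-2 + S \left(-5\right)} - S}{2} = 8 - \frac{\frac{-4 - 5 S}{-2 - 5 S} - S}{2} = 8 - \frac{- S + \frac{-4 - 5 S}{-2 - 5 S}}{2} = 8 + \left(\frac{S}{2} - \frac{-4 - 5 S}{2 \left(-2 - 5 S\right)}\right) = 8 + \frac{S}{2} - \frac{-4 - 5 S}{2 \left(-2 - 5 S\right)}$)
$- 23 \left(I - -5\right) r{\left(-5 \right)} = - 23 \left(-1 - -5\right) \frac{28 + 5 \left(-5\right)^{2} + 77 \left(-5\right)}{2 \left(2 + 5 \left(-5\right)\right)} = - 23 \left(-1 + 5\right) \frac{28 + 5 \cdot 25 - 385}{2 \left(2 - 25\right)} = - 23 \cdot 4 \frac{28 + 125 - 385}{2 \left(-23\right)} = - 23 \cdot 4 \cdot \frac{1}{2} \left(- \frac{1}{23}\right) \left(-232\right) = - 23 \cdot 4 \cdot \frac{116}{23} = \left(-23\right) \frac{464}{23} = -464$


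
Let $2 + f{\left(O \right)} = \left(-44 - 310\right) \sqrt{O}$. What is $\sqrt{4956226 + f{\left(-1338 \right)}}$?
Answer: $\sqrt{4956224 - 354 i \sqrt{1338}} \approx 2226.3 - 2.91 i$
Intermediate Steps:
$f{\left(O \right)} = -2 - 354 \sqrt{O}$ ($f{\left(O \right)} = -2 + \left(-44 - 310\right) \sqrt{O} = -2 - 354 \sqrt{O}$)
$\sqrt{4956226 + f{\left(-1338 \right)}} = \sqrt{4956226 - \left(2 + 354 \sqrt{-1338}\right)} = \sqrt{4956226 - \left(2 + 354 i \sqrt{1338}\right)} = \sqrt{4956224 - 354 i \sqrt{1338}}$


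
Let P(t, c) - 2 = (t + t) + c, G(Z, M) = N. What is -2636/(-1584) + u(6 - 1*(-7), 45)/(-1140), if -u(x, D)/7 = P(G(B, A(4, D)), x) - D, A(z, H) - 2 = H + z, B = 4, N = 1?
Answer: 56137/37620 ≈ 1.4922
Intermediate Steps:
A(z, H) = 2 + H + z (A(z, H) = 2 + (H + z) = 2 + H + z)
G(Z, M) = 1
P(t, c) = 2 + c + 2*t (P(t, c) = 2 + ((t + t) + c) = 2 + (2*t + c) = 2 + (c + 2*t) = 2 + c + 2*t)
u(x, D) = -28 - 7*x + 7*D (u(x, D) = -7*((2 + x + 2*1) - D) = -7*((2 + x + 2) - D) = -7*((4 + x) - D) = -7*(4 + x - D) = -28 - 7*x + 7*D)
-2636/(-1584) + u(6 - 1*(-7), 45)/(-1140) = -2636/(-1584) + (-28 - 7*(6 - 1*(-7)) + 7*45)/(-1140) = -2636*(-1/1584) + (-28 - 7*(6 + 7) + 315)*(-1/1140) = 659/396 + (-28 - 7*13 + 315)*(-1/1140) = 659/396 + (-28 - 91 + 315)*(-1/1140) = 659/396 + 196*(-1/1140) = 659/396 - 49/285 = 56137/37620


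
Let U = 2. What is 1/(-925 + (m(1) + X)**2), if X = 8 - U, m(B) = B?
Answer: -1/876 ≈ -0.0011416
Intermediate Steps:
X = 6 (X = 8 - 1*2 = 8 - 2 = 6)
1/(-925 + (m(1) + X)**2) = 1/(-925 + (1 + 6)**2) = 1/(-925 + 7**2) = 1/(-925 + 49) = 1/(-876) = -1/876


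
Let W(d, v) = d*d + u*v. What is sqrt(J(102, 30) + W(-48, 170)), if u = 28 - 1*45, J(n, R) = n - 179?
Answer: I*sqrt(663) ≈ 25.749*I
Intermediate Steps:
J(n, R) = -179 + n
u = -17 (u = 28 - 45 = -17)
W(d, v) = d**2 - 17*v (W(d, v) = d*d - 17*v = d**2 - 17*v)
sqrt(J(102, 30) + W(-48, 170)) = sqrt((-179 + 102) + ((-48)**2 - 17*170)) = sqrt(-77 + (2304 - 2890)) = sqrt(-77 - 586) = sqrt(-663) = I*sqrt(663)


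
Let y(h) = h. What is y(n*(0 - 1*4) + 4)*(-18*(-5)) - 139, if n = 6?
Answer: -1939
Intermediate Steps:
y(n*(0 - 1*4) + 4)*(-18*(-5)) - 139 = (6*(0 - 1*4) + 4)*(-18*(-5)) - 139 = (6*(0 - 4) + 4)*90 - 139 = (6*(-4) + 4)*90 - 139 = (-24 + 4)*90 - 139 = -20*90 - 139 = -1800 - 139 = -1939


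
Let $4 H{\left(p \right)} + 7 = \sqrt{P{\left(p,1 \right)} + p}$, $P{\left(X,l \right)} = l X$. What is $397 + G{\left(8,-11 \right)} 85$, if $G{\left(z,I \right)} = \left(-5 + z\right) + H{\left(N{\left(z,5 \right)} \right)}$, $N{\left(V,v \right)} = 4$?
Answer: $\frac{2013}{4} + \frac{85 \sqrt{2}}{2} \approx 563.35$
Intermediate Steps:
$P{\left(X,l \right)} = X l$
$H{\left(p \right)} = - \frac{7}{4} + \frac{\sqrt{2} \sqrt{p}}{4}$ ($H{\left(p \right)} = - \frac{7}{4} + \frac{\sqrt{p 1 + p}}{4} = - \frac{7}{4} + \frac{\sqrt{p + p}}{4} = - \frac{7}{4} + \frac{\sqrt{2 p}}{4} = - \frac{7}{4} + \frac{\sqrt{2} \sqrt{p}}{4}$)
$G{\left(z,I \right)} = - \frac{27}{4} + z + \frac{\sqrt{2}}{2}$ ($G{\left(z,I \right)} = \left(-5 + z\right) - \left(\frac{7}{4} - \frac{\sqrt{2} \sqrt{4}}{4}\right) = \left(-5 + z\right) - \left(\frac{7}{4} - \frac{1}{4} \sqrt{2} \cdot 2\right) = \left(-5 + z\right) - \left(\frac{7}{4} - \frac{\sqrt{2}}{2}\right) = - \frac{27}{4} + z + \frac{\sqrt{2}}{2}$)
$397 + G{\left(8,-11 \right)} 85 = 397 + \left(- \frac{27}{4} + 8 + \frac{\sqrt{2}}{2}\right) 85 = 397 + \left(\frac{5}{4} + \frac{\sqrt{2}}{2}\right) 85 = 397 + \left(\frac{425}{4} + \frac{85 \sqrt{2}}{2}\right) = \frac{2013}{4} + \frac{85 \sqrt{2}}{2}$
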